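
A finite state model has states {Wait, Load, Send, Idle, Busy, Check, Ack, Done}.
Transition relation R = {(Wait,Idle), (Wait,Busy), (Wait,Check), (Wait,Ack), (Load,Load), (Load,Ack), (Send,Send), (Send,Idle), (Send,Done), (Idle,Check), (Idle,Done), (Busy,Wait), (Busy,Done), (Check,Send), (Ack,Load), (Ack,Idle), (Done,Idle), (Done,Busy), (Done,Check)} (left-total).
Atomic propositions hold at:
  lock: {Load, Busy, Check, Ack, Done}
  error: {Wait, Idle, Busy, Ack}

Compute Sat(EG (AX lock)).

{Load}

Sat(AX lock) = {s : every successor in {Load, Busy, Check, Ack, Done}} = {Load, Idle}
EG (AX lock): greatest fixpoint, start Z0 = {Load, Idle}, keep only states in Sat with some successor in Z. Z1 = {Load}; fixed.
Sat(EG (AX lock)) = {Load}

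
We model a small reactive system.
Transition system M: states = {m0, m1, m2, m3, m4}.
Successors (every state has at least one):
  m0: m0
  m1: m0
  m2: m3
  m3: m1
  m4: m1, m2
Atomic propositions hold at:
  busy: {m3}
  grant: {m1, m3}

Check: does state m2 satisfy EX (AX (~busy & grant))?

Yes

Sat(~busy) = {m0, m1, m2, m4}
Sat(~busy & grant) = {m1}
Sat(AX (~busy & grant)) = {s : every successor in {m1}} = {m3}
Sat(EX (AX (~busy & grant))) = {s : some successor in {m3}} = {m2}
m2 ∈ Sat(EX (AX (~busy & grant))) = {m2}, so the formula holds at m2.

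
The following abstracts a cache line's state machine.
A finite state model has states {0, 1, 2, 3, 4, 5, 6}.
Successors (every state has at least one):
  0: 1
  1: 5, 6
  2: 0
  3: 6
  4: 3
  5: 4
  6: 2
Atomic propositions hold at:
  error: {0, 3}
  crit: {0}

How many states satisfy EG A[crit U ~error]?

Sat(~error) = {1, 2, 4, 5, 6}
A[crit U ~error]: least fixpoint, start Z0 = Sat(~error) = {1, 2, 4, 5, 6}, add states in Sat(crit) with every successor in Z. Z1 = {0, 1, 2, 4, 5, 6}; fixed.
Sat(A[crit U ~error]) = {0, 1, 2, 4, 5, 6}
EG A[crit U ~error]: greatest fixpoint, start Z0 = {0, 1, 2, 4, 5, 6}, keep only states in Sat with some successor in Z. Z1 = {0, 1, 2, 5, 6}; Z2 = {0, 1, 2, 6}; fixed.
Sat(EG A[crit U ~error]) = {0, 1, 2, 6}
|Sat(EG A[crit U ~error])| = |{0, 1, 2, 6}| = 4.

4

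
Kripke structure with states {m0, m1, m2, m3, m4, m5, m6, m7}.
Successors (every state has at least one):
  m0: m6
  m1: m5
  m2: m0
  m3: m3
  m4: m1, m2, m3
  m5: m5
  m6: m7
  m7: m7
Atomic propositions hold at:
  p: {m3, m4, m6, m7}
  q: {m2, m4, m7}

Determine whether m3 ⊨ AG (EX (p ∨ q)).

Yes

Sat(p ∨ q) = {m2, m3, m4, m6, m7}
Sat(EX (p ∨ q)) = {s : some successor in {m2, m3, m4, m6, m7}} = {m0, m3, m4, m6, m7}
AG (EX (p ∨ q)): greatest fixpoint, start Z0 = {m0, m3, m4, m6, m7}, keep only states in Sat with every successor in Z. Z1 = {m0, m3, m6, m7}; fixed.
Sat(AG (EX (p ∨ q))) = {m0, m3, m6, m7}
m3 ∈ Sat(AG (EX (p ∨ q))) = {m0, m3, m6, m7}, so the formula holds at m3.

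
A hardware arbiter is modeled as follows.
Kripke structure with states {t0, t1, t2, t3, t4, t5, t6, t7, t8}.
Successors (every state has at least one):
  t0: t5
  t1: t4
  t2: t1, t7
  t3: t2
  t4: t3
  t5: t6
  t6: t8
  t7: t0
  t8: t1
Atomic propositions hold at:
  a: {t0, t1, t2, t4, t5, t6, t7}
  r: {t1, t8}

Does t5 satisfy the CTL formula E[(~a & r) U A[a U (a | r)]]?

Yes

Sat(~a) = {t3, t8}
Sat(~a & r) = {t8}
Sat(a | r) = {t0, t1, t2, t4, t5, t6, t7, t8}
A[a U (a | r)]: least fixpoint, start Z0 = Sat((a | r)) = {t0, t1, t2, t4, t5, t6, t7, t8}, add states in Sat(a) with every successor in Z. Already a fixed point.
Sat(A[a U (a | r)]) = {t0, t1, t2, t4, t5, t6, t7, t8}
E[(~a & r) U A[a U (a | r)]]: least fixpoint, start Z0 = Sat(A[a U (a | r)]) = {t0, t1, t2, t4, t5, t6, t7, t8}, add states in Sat(~a & r) with some successor in Z. Already a fixed point.
Sat(E[(~a & r) U A[a U (a | r)]]) = {t0, t1, t2, t4, t5, t6, t7, t8}
t5 ∈ Sat(E[(~a & r) U A[a U (a | r)]]) = {t0, t1, t2, t4, t5, t6, t7, t8}, so the formula holds at t5.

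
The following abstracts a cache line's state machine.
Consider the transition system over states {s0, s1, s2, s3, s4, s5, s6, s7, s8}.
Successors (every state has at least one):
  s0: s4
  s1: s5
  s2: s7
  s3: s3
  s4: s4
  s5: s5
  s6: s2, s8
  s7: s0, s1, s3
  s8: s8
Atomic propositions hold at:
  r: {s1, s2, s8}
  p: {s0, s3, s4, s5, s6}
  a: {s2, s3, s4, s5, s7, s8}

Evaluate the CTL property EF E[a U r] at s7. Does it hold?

E[a U r]: least fixpoint, start Z0 = Sat(r) = {s1, s2, s8}, add states in Sat(a) with some successor in Z. Z1 = {s1, s2, s7, s8}; fixed.
Sat(E[a U r]) = {s1, s2, s7, s8}
EF E[a U r]: least fixpoint, start Z0 = {s1, s2, s7, s8}, add states with some successor in Z. Z1 = {s1, s2, s6, s7, s8}; fixed.
Sat(EF E[a U r]) = {s1, s2, s6, s7, s8}
s7 ∈ Sat(EF E[a U r]) = {s1, s2, s6, s7, s8}, so the formula holds at s7.

Yes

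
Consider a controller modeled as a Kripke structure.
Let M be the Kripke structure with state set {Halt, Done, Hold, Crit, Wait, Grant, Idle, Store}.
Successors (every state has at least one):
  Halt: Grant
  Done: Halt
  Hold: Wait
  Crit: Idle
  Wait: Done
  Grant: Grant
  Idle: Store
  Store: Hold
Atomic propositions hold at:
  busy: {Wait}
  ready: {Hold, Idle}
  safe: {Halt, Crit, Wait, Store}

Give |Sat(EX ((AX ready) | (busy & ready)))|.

Sat(AX ready) = {s : every successor in {Hold, Idle}} = {Crit, Store}
Sat(busy & ready) = ∅
Sat((AX ready) | (busy & ready)) = {Crit, Store}
Sat(EX ((AX ready) | (busy & ready))) = {s : some successor in {Crit, Store}} = {Idle}
|Sat(EX ((AX ready) | (busy & ready)))| = |{Idle}| = 1.

1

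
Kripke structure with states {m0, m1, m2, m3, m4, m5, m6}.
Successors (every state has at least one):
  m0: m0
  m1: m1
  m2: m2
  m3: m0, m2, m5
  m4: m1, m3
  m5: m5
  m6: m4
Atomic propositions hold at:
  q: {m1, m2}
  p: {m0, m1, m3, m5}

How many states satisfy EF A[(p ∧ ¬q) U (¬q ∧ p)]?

Sat(¬q) = {m0, m3, m4, m5, m6}
Sat(p ∧ ¬q) = {m0, m3, m5}
Sat(¬q ∧ p) = {m0, m3, m5}
A[(p ∧ ¬q) U (¬q ∧ p)]: least fixpoint, start Z0 = Sat((¬q ∧ p)) = {m0, m3, m5}, add states in Sat(p ∧ ¬q) with every successor in Z. Already a fixed point.
Sat(A[(p ∧ ¬q) U (¬q ∧ p)]) = {m0, m3, m5}
EF A[(p ∧ ¬q) U (¬q ∧ p)]: least fixpoint, start Z0 = {m0, m3, m5}, add states with some successor in Z. Z1 = {m0, m3, m4, m5}; Z2 = {m0, m3, m4, m5, m6}; fixed.
Sat(EF A[(p ∧ ¬q) U (¬q ∧ p)]) = {m0, m3, m4, m5, m6}
|Sat(EF A[(p ∧ ¬q) U (¬q ∧ p)])| = |{m0, m3, m4, m5, m6}| = 5.

5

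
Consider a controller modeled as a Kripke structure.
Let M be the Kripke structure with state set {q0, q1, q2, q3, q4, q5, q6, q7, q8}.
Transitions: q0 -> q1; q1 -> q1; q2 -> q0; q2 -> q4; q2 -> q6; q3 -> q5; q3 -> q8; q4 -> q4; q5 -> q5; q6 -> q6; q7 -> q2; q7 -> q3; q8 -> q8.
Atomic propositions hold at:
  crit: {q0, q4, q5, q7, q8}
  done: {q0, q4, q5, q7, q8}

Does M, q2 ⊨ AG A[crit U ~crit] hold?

No

Sat(~crit) = {q1, q2, q3, q6}
A[crit U ~crit]: least fixpoint, start Z0 = Sat(~crit) = {q1, q2, q3, q6}, add states in Sat(crit) with every successor in Z. Z1 = {q0, q1, q2, q3, q6, q7}; fixed.
Sat(A[crit U ~crit]) = {q0, q1, q2, q3, q6, q7}
AG A[crit U ~crit]: greatest fixpoint, start Z0 = {q0, q1, q2, q3, q6, q7}, keep only states in Sat with every successor in Z. Z1 = {q0, q1, q6, q7}; Z2 = {q0, q1, q6}; fixed.
Sat(AG A[crit U ~crit]) = {q0, q1, q6}
q2 ∉ Sat(AG A[crit U ~crit]) = {q0, q1, q6}, so the formula does not hold at q2.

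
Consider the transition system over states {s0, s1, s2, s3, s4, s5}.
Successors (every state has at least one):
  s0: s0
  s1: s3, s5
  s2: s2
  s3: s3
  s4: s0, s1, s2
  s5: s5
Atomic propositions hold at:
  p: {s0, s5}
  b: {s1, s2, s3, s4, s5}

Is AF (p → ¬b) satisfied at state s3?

Sat(¬b) = {s0}
Sat(p → ¬b) = {s0, s1, s2, s3, s4}
AF (p → ¬b): least fixpoint, start Z0 = {s0, s1, s2, s3, s4}, add states with every successor in Z. Already a fixed point.
Sat(AF (p → ¬b)) = {s0, s1, s2, s3, s4}
s3 ∈ Sat(AF (p → ¬b)) = {s0, s1, s2, s3, s4}, so the formula holds at s3.

Yes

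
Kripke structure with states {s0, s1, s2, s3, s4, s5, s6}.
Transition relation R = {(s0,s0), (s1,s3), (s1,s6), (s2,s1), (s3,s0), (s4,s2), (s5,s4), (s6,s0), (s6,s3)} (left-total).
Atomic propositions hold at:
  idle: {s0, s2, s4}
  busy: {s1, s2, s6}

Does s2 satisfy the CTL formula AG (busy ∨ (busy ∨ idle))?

Sat(busy ∨ idle) = {s0, s1, s2, s4, s6}
Sat(busy ∨ (busy ∨ idle)) = {s0, s1, s2, s4, s6}
AG (busy ∨ (busy ∨ idle)): greatest fixpoint, start Z0 = {s0, s1, s2, s4, s6}, keep only states in Sat with every successor in Z. Z1 = {s0, s2, s4}; Z2 = {s0, s4}; Z3 = {s0}; fixed.
Sat(AG (busy ∨ (busy ∨ idle))) = {s0}
s2 ∉ Sat(AG (busy ∨ (busy ∨ idle))) = {s0}, so the formula does not hold at s2.

No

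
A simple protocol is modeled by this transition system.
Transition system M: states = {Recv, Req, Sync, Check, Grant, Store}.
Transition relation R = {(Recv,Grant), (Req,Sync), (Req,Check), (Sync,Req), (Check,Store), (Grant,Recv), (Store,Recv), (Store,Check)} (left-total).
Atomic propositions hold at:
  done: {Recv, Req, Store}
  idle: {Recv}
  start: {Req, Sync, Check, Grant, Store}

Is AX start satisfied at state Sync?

Sat(AX start) = {s : every successor in {Req, Sync, Check, Grant, Store}} = {Recv, Req, Sync, Check}
Sync ∈ Sat(AX start) = {Recv, Req, Sync, Check}, so the formula holds at Sync.

Yes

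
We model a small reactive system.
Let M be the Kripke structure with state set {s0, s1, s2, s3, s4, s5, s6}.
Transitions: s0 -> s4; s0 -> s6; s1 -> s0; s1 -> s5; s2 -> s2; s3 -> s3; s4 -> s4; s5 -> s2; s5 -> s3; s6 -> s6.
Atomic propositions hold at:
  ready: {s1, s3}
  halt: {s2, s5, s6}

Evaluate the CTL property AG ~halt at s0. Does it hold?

Sat(~halt) = {s0, s1, s3, s4}
AG ~halt: greatest fixpoint, start Z0 = {s0, s1, s3, s4}, keep only states in Sat with every successor in Z. Z1 = {s3, s4}; fixed.
Sat(AG ~halt) = {s3, s4}
s0 ∉ Sat(AG ~halt) = {s3, s4}, so the formula does not hold at s0.

No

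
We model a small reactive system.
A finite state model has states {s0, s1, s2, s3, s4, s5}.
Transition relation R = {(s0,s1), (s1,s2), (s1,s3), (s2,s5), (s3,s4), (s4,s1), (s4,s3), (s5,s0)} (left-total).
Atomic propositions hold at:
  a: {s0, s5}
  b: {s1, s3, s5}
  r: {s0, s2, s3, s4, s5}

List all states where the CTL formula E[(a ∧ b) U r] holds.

Sat(a ∧ b) = {s5}
E[(a ∧ b) U r]: least fixpoint, start Z0 = Sat(r) = {s0, s2, s3, s4, s5}, add states in Sat(a ∧ b) with some successor in Z. Already a fixed point.
Sat(E[(a ∧ b) U r]) = {s0, s2, s3, s4, s5}

{s0, s2, s3, s4, s5}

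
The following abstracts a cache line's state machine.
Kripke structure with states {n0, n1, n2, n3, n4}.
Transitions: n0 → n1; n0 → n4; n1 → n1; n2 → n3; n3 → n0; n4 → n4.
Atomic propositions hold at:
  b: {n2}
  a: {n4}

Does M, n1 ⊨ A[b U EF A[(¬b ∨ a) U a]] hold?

Sat(¬b) = {n0, n1, n3, n4}
Sat(¬b ∨ a) = {n0, n1, n3, n4}
A[(¬b ∨ a) U a]: least fixpoint, start Z0 = Sat(a) = {n4}, add states in Sat(¬b ∨ a) with every successor in Z. Already a fixed point.
Sat(A[(¬b ∨ a) U a]) = {n4}
EF A[(¬b ∨ a) U a]: least fixpoint, start Z0 = {n4}, add states with some successor in Z. Z1 = {n0, n4}; Z2 = {n0, n3, n4}; Z3 = {n0, n2, n3, n4}; fixed.
Sat(EF A[(¬b ∨ a) U a]) = {n0, n2, n3, n4}
A[b U EF A[(¬b ∨ a) U a]]: least fixpoint, start Z0 = Sat(EF A[(¬b ∨ a) U a]) = {n0, n2, n3, n4}, add states in Sat(b) with every successor in Z. Already a fixed point.
Sat(A[b U EF A[(¬b ∨ a) U a]]) = {n0, n2, n3, n4}
n1 ∉ Sat(A[b U EF A[(¬b ∨ a) U a]]) = {n0, n2, n3, n4}, so the formula does not hold at n1.

No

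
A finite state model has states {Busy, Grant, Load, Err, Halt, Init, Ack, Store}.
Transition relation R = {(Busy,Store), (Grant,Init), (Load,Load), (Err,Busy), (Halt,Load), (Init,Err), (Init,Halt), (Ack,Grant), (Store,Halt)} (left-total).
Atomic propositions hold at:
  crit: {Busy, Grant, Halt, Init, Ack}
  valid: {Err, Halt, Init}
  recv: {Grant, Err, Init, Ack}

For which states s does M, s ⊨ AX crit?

{Grant, Err, Ack, Store}

Sat(AX crit) = {s : every successor in {Busy, Grant, Halt, Init, Ack}} = {Grant, Err, Ack, Store}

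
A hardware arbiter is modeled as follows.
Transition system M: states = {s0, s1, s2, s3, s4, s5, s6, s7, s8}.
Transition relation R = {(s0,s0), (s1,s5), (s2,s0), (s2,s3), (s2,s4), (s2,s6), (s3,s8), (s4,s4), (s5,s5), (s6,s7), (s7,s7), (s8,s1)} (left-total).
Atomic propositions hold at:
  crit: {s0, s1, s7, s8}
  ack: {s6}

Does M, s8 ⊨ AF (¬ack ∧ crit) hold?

Sat(¬ack) = {s0, s1, s2, s3, s4, s5, s7, s8}
Sat(¬ack ∧ crit) = {s0, s1, s7, s8}
AF (¬ack ∧ crit): least fixpoint, start Z0 = {s0, s1, s7, s8}, add states with every successor in Z. Z1 = {s0, s1, s3, s6, s7, s8}; fixed.
Sat(AF (¬ack ∧ crit)) = {s0, s1, s3, s6, s7, s8}
s8 ∈ Sat(AF (¬ack ∧ crit)) = {s0, s1, s3, s6, s7, s8}, so the formula holds at s8.

Yes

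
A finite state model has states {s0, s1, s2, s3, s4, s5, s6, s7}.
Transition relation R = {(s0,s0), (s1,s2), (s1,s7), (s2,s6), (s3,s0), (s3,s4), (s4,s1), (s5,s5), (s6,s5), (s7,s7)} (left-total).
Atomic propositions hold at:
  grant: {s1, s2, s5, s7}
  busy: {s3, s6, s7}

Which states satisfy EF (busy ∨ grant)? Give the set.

{s1, s2, s3, s4, s5, s6, s7}

Sat(busy ∨ grant) = {s1, s2, s3, s5, s6, s7}
EF (busy ∨ grant): least fixpoint, start Z0 = {s1, s2, s3, s5, s6, s7}, add states with some successor in Z. Z1 = {s1, s2, s3, s4, s5, s6, s7}; fixed.
Sat(EF (busy ∨ grant)) = {s1, s2, s3, s4, s5, s6, s7}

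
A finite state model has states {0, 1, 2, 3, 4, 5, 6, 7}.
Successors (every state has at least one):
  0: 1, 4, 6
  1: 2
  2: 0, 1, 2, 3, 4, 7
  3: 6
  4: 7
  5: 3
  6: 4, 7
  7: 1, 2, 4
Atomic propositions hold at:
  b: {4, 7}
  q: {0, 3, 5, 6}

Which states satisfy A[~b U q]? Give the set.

{0, 3, 5, 6}

Sat(~b) = {0, 1, 2, 3, 5, 6}
A[~b U q]: least fixpoint, start Z0 = Sat(q) = {0, 3, 5, 6}, add states in Sat(~b) with every successor in Z. Already a fixed point.
Sat(A[~b U q]) = {0, 3, 5, 6}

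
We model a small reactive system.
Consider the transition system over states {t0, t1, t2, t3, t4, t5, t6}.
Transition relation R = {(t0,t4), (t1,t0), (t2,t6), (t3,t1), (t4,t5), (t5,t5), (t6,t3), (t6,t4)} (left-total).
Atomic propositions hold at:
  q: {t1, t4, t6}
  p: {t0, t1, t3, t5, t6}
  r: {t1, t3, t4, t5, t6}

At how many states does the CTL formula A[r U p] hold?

A[r U p]: least fixpoint, start Z0 = Sat(p) = {t0, t1, t3, t5, t6}, add states in Sat(r) with every successor in Z. Z1 = {t0, t1, t3, t4, t5, t6}; fixed.
Sat(A[r U p]) = {t0, t1, t3, t4, t5, t6}
|Sat(A[r U p])| = |{t0, t1, t3, t4, t5, t6}| = 6.

6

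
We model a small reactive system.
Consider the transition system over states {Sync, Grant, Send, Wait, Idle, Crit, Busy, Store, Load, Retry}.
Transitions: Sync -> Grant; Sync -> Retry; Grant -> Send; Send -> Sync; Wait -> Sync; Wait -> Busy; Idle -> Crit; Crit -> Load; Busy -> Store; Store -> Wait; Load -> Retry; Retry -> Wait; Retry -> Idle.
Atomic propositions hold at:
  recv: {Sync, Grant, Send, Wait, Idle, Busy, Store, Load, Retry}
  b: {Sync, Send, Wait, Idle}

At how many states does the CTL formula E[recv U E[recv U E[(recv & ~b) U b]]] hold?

9

Sat(~b) = {Grant, Crit, Busy, Store, Load, Retry}
Sat(recv & ~b) = {Grant, Busy, Store, Load, Retry}
E[(recv & ~b) U b]: least fixpoint, start Z0 = Sat(b) = {Sync, Send, Wait, Idle}, add states in Sat(recv & ~b) with some successor in Z. Z1 = {Sync, Grant, Send, Wait, Idle, Store, Retry}; Z2 = {Sync, Grant, Send, Wait, Idle, Busy, Store, Load, Retry}; fixed.
Sat(E[(recv & ~b) U b]) = {Sync, Grant, Send, Wait, Idle, Busy, Store, Load, Retry}
E[recv U E[(recv & ~b) U b]]: least fixpoint, start Z0 = Sat(E[(recv & ~b) U b]) = {Sync, Grant, Send, Wait, Idle, Busy, Store, Load, Retry}, add states in Sat(recv) with some successor in Z. Already a fixed point.
Sat(E[recv U E[(recv & ~b) U b]]) = {Sync, Grant, Send, Wait, Idle, Busy, Store, Load, Retry}
E[recv U E[recv U E[(recv & ~b) U b]]]: least fixpoint, start Z0 = Sat(E[recv U E[(recv & ~b) U b]]) = {Sync, Grant, Send, Wait, Idle, Busy, Store, Load, Retry}, add states in Sat(recv) with some successor in Z. Already a fixed point.
Sat(E[recv U E[recv U E[(recv & ~b) U b]]]) = {Sync, Grant, Send, Wait, Idle, Busy, Store, Load, Retry}
|Sat(E[recv U E[recv U E[(recv & ~b) U b]]])| = |{Sync, Grant, Send, Wait, Idle, Busy, Store, Load, Retry}| = 9.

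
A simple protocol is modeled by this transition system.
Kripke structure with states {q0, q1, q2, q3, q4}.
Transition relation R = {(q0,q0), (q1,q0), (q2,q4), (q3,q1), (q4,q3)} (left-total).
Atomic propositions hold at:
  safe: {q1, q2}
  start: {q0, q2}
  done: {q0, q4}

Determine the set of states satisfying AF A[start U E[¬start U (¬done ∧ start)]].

Sat(¬start) = {q1, q3, q4}
Sat(¬done) = {q1, q2, q3}
Sat(¬done ∧ start) = {q2}
E[¬start U (¬done ∧ start)]: least fixpoint, start Z0 = Sat((¬done ∧ start)) = {q2}, add states in Sat(¬start) with some successor in Z. Already a fixed point.
Sat(E[¬start U (¬done ∧ start)]) = {q2}
A[start U E[¬start U (¬done ∧ start)]]: least fixpoint, start Z0 = Sat(E[¬start U (¬done ∧ start)]) = {q2}, add states in Sat(start) with every successor in Z. Already a fixed point.
Sat(A[start U E[¬start U (¬done ∧ start)]]) = {q2}
AF A[start U E[¬start U (¬done ∧ start)]]: least fixpoint, start Z0 = {q2}, add states with every successor in Z. Already a fixed point.
Sat(AF A[start U E[¬start U (¬done ∧ start)]]) = {q2}

{q2}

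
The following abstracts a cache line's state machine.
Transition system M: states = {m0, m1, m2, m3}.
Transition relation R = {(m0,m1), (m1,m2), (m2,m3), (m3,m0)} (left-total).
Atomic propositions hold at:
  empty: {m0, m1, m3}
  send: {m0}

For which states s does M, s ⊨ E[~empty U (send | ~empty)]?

{m0, m2}

Sat(~empty) = {m2}
Sat(send | ~empty) = {m0, m2}
E[~empty U (send | ~empty)]: least fixpoint, start Z0 = Sat((send | ~empty)) = {m0, m2}, add states in Sat(~empty) with some successor in Z. Already a fixed point.
Sat(E[~empty U (send | ~empty)]) = {m0, m2}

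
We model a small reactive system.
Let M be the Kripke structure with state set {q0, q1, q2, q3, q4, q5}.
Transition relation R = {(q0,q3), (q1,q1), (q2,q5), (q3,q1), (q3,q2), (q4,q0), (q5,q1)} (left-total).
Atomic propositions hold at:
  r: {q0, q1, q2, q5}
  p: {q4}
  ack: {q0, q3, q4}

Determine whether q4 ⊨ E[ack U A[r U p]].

Yes

A[r U p]: least fixpoint, start Z0 = Sat(p) = {q4}, add states in Sat(r) with every successor in Z. Already a fixed point.
Sat(A[r U p]) = {q4}
E[ack U A[r U p]]: least fixpoint, start Z0 = Sat(A[r U p]) = {q4}, add states in Sat(ack) with some successor in Z. Already a fixed point.
Sat(E[ack U A[r U p]]) = {q4}
q4 ∈ Sat(E[ack U A[r U p]]) = {q4}, so the formula holds at q4.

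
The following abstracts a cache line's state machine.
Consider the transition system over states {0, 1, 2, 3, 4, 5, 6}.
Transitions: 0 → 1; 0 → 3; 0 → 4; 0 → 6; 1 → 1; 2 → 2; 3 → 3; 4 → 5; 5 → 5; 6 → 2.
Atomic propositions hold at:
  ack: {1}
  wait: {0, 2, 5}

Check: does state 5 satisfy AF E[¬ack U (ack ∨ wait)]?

Sat(¬ack) = {0, 2, 3, 4, 5, 6}
Sat(ack ∨ wait) = {0, 1, 2, 5}
E[¬ack U (ack ∨ wait)]: least fixpoint, start Z0 = Sat((ack ∨ wait)) = {0, 1, 2, 5}, add states in Sat(¬ack) with some successor in Z. Z1 = {0, 1, 2, 4, 5, 6}; fixed.
Sat(E[¬ack U (ack ∨ wait)]) = {0, 1, 2, 4, 5, 6}
AF E[¬ack U (ack ∨ wait)]: least fixpoint, start Z0 = {0, 1, 2, 4, 5, 6}, add states with every successor in Z. Already a fixed point.
Sat(AF E[¬ack U (ack ∨ wait)]) = {0, 1, 2, 4, 5, 6}
5 ∈ Sat(AF E[¬ack U (ack ∨ wait)]) = {0, 1, 2, 4, 5, 6}, so the formula holds at 5.

Yes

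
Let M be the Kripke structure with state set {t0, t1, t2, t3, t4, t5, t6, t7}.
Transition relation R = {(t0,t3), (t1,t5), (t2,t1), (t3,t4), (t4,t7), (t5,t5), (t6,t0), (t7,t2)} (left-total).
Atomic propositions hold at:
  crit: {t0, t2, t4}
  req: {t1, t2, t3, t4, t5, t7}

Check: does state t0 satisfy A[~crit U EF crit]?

Yes

Sat(~crit) = {t1, t3, t5, t6, t7}
EF crit: least fixpoint, start Z0 = {t0, t2, t4}, add states with some successor in Z. Z1 = {t0, t2, t3, t4, t6, t7}; fixed.
Sat(EF crit) = {t0, t2, t3, t4, t6, t7}
A[~crit U EF crit]: least fixpoint, start Z0 = Sat(EF crit) = {t0, t2, t3, t4, t6, t7}, add states in Sat(~crit) with every successor in Z. Already a fixed point.
Sat(A[~crit U EF crit]) = {t0, t2, t3, t4, t6, t7}
t0 ∈ Sat(A[~crit U EF crit]) = {t0, t2, t3, t4, t6, t7}, so the formula holds at t0.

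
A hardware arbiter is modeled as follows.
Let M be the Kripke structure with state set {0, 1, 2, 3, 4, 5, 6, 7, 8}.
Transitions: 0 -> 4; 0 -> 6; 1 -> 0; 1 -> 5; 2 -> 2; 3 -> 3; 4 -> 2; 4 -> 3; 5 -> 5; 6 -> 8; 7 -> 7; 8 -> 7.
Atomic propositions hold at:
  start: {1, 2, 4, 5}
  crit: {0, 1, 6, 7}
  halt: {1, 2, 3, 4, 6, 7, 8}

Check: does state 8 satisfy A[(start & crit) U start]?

No

Sat(start & crit) = {1}
A[(start & crit) U start]: least fixpoint, start Z0 = Sat(start) = {1, 2, 4, 5}, add states in Sat(start & crit) with every successor in Z. Already a fixed point.
Sat(A[(start & crit) U start]) = {1, 2, 4, 5}
8 ∉ Sat(A[(start & crit) U start]) = {1, 2, 4, 5}, so the formula does not hold at 8.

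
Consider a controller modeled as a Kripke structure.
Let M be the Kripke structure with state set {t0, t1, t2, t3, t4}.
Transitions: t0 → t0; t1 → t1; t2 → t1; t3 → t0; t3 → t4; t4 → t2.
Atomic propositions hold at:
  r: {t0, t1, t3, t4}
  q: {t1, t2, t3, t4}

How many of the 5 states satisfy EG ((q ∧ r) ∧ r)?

Sat(q ∧ r) = {t1, t3, t4}
Sat((q ∧ r) ∧ r) = {t1, t3, t4}
EG ((q ∧ r) ∧ r): greatest fixpoint, start Z0 = {t1, t3, t4}, keep only states in Sat with some successor in Z. Z1 = {t1, t3}; Z2 = {t1}; fixed.
Sat(EG ((q ∧ r) ∧ r)) = {t1}
|Sat(EG ((q ∧ r) ∧ r))| = |{t1}| = 1.

1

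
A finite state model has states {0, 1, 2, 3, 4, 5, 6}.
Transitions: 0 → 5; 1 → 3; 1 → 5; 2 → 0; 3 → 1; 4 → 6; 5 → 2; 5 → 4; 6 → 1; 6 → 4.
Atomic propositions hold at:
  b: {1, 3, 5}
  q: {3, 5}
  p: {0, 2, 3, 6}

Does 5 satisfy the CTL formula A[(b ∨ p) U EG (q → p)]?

No

Sat(b ∨ p) = {0, 1, 2, 3, 5, 6}
Sat(q → p) = {0, 1, 2, 3, 4, 6}
EG (q → p): greatest fixpoint, start Z0 = {0, 1, 2, 3, 4, 6}, keep only states in Sat with some successor in Z. Z1 = {1, 2, 3, 4, 6}; Z2 = {1, 3, 4, 6}; fixed.
Sat(EG (q → p)) = {1, 3, 4, 6}
A[(b ∨ p) U EG (q → p)]: least fixpoint, start Z0 = Sat(EG (q → p)) = {1, 3, 4, 6}, add states in Sat(b ∨ p) with every successor in Z. Already a fixed point.
Sat(A[(b ∨ p) U EG (q → p)]) = {1, 3, 4, 6}
5 ∉ Sat(A[(b ∨ p) U EG (q → p)]) = {1, 3, 4, 6}, so the formula does not hold at 5.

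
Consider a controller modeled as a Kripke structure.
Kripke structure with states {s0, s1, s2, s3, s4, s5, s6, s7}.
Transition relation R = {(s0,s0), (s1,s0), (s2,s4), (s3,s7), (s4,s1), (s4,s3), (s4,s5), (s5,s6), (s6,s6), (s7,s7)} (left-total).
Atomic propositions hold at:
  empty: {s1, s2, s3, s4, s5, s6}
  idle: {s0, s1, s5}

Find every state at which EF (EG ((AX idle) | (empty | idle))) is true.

{s0, s1, s2, s4, s5, s6}

Sat(AX idle) = {s : every successor in {s0, s1, s5}} = {s0, s1}
Sat(empty | idle) = {s0, s1, s2, s3, s4, s5, s6}
Sat((AX idle) | (empty | idle)) = {s0, s1, s2, s3, s4, s5, s6}
EG ((AX idle) | (empty | idle)): greatest fixpoint, start Z0 = {s0, s1, s2, s3, s4, s5, s6}, keep only states in Sat with some successor in Z. Z1 = {s0, s1, s2, s4, s5, s6}; fixed.
Sat(EG ((AX idle) | (empty | idle))) = {s0, s1, s2, s4, s5, s6}
EF (EG ((AX idle) | (empty | idle))): least fixpoint, start Z0 = {s0, s1, s2, s4, s5, s6}, add states with some successor in Z. Already a fixed point.
Sat(EF (EG ((AX idle) | (empty | idle)))) = {s0, s1, s2, s4, s5, s6}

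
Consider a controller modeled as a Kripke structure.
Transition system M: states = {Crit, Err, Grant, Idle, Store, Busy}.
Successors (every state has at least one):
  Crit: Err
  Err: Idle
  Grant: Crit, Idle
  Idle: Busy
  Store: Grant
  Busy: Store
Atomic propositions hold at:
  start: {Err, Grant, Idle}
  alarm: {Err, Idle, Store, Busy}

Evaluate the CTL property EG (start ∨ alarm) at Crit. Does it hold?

Sat(start ∨ alarm) = {Err, Grant, Idle, Store, Busy}
EG (start ∨ alarm): greatest fixpoint, start Z0 = {Err, Grant, Idle, Store, Busy}, keep only states in Sat with some successor in Z. Already a fixed point.
Sat(EG (start ∨ alarm)) = {Err, Grant, Idle, Store, Busy}
Crit ∉ Sat(EG (start ∨ alarm)) = {Err, Grant, Idle, Store, Busy}, so the formula does not hold at Crit.

No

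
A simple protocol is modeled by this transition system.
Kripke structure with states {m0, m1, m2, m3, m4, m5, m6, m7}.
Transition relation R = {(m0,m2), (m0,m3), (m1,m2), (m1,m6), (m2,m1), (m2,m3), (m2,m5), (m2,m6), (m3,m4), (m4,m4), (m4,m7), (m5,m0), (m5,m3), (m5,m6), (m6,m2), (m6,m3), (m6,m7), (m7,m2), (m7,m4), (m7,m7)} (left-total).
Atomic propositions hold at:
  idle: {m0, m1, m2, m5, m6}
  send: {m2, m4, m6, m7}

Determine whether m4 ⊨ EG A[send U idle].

A[send U idle]: least fixpoint, start Z0 = Sat(idle) = {m0, m1, m2, m5, m6}, add states in Sat(send) with every successor in Z. Already a fixed point.
Sat(A[send U idle]) = {m0, m1, m2, m5, m6}
EG A[send U idle]: greatest fixpoint, start Z0 = {m0, m1, m2, m5, m6}, keep only states in Sat with some successor in Z. Already a fixed point.
Sat(EG A[send U idle]) = {m0, m1, m2, m5, m6}
m4 ∉ Sat(EG A[send U idle]) = {m0, m1, m2, m5, m6}, so the formula does not hold at m4.

No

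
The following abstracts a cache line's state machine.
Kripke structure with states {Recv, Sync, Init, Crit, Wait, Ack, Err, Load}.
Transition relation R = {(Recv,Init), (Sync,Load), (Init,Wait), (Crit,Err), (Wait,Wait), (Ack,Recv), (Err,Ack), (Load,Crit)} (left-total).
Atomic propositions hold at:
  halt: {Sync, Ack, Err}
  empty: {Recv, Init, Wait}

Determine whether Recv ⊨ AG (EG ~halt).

Yes

Sat(~halt) = {Recv, Init, Crit, Wait, Load}
EG ~halt: greatest fixpoint, start Z0 = {Recv, Init, Crit, Wait, Load}, keep only states in Sat with some successor in Z. Z1 = {Recv, Init, Wait, Load}; Z2 = {Recv, Init, Wait}; fixed.
Sat(EG ~halt) = {Recv, Init, Wait}
AG (EG ~halt): greatest fixpoint, start Z0 = {Recv, Init, Wait}, keep only states in Sat with every successor in Z. Already a fixed point.
Sat(AG (EG ~halt)) = {Recv, Init, Wait}
Recv ∈ Sat(AG (EG ~halt)) = {Recv, Init, Wait}, so the formula holds at Recv.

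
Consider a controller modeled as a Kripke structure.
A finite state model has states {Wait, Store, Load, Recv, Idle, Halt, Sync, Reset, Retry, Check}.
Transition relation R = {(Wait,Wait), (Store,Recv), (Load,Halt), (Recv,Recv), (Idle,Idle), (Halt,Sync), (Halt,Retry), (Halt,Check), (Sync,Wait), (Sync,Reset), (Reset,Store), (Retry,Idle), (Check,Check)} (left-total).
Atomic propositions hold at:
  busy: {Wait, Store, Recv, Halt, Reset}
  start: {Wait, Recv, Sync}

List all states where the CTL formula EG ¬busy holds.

{Idle, Retry, Check}

Sat(¬busy) = {Load, Idle, Sync, Retry, Check}
EG ¬busy: greatest fixpoint, start Z0 = {Load, Idle, Sync, Retry, Check}, keep only states in Sat with some successor in Z. Z1 = {Idle, Retry, Check}; fixed.
Sat(EG ¬busy) = {Idle, Retry, Check}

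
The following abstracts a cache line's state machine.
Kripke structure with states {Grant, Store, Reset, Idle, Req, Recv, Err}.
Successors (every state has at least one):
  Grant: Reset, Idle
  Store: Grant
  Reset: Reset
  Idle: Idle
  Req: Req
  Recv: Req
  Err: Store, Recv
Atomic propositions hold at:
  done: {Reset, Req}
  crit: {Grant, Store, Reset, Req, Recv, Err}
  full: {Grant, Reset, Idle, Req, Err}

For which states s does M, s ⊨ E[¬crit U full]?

Sat(¬crit) = {Idle}
E[¬crit U full]: least fixpoint, start Z0 = Sat(full) = {Grant, Reset, Idle, Req, Err}, add states in Sat(¬crit) with some successor in Z. Already a fixed point.
Sat(E[¬crit U full]) = {Grant, Reset, Idle, Req, Err}

{Grant, Reset, Idle, Req, Err}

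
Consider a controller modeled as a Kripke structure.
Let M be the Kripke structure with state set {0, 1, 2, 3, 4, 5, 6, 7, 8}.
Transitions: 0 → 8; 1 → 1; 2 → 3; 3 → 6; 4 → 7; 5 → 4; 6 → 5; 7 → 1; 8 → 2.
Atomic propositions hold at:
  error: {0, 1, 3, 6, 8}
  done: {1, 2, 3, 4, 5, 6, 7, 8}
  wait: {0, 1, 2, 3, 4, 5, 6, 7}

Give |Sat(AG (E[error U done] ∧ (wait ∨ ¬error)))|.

7

E[error U done]: least fixpoint, start Z0 = Sat(done) = {1, 2, 3, 4, 5, 6, 7, 8}, add states in Sat(error) with some successor in Z. Z1 = {0, 1, 2, 3, 4, 5, 6, 7, 8}; fixed.
Sat(E[error U done]) = {0, 1, 2, 3, 4, 5, 6, 7, 8}
Sat(¬error) = {2, 4, 5, 7}
Sat(wait ∨ ¬error) = {0, 1, 2, 3, 4, 5, 6, 7}
Sat(E[error U done] ∧ (wait ∨ ¬error)) = {0, 1, 2, 3, 4, 5, 6, 7}
AG (E[error U done] ∧ (wait ∨ ¬error)): greatest fixpoint, start Z0 = {0, 1, 2, 3, 4, 5, 6, 7}, keep only states in Sat with every successor in Z. Z1 = {1, 2, 3, 4, 5, 6, 7}; fixed.
Sat(AG (E[error U done] ∧ (wait ∨ ¬error))) = {1, 2, 3, 4, 5, 6, 7}
|Sat(AG (E[error U done] ∧ (wait ∨ ¬error)))| = |{1, 2, 3, 4, 5, 6, 7}| = 7.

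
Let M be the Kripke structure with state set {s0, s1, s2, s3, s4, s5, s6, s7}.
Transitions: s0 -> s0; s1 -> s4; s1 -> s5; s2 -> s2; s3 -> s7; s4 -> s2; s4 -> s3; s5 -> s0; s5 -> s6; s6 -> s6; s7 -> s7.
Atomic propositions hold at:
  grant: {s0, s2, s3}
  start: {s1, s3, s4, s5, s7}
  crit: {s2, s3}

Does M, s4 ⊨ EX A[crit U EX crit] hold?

Sat(EX crit) = {s : some successor in {s2, s3}} = {s2, s4}
A[crit U EX crit]: least fixpoint, start Z0 = Sat(EX crit) = {s2, s4}, add states in Sat(crit) with every successor in Z. Already a fixed point.
Sat(A[crit U EX crit]) = {s2, s4}
Sat(EX A[crit U EX crit]) = {s : some successor in {s2, s4}} = {s1, s2, s4}
s4 ∈ Sat(EX A[crit U EX crit]) = {s1, s2, s4}, so the formula holds at s4.

Yes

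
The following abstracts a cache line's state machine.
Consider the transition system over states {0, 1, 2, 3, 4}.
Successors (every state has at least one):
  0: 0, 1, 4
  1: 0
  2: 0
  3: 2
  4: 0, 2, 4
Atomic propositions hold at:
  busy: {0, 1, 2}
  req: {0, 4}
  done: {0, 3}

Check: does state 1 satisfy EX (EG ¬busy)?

Sat(¬busy) = {3, 4}
EG ¬busy: greatest fixpoint, start Z0 = {3, 4}, keep only states in Sat with some successor in Z. Z1 = {4}; fixed.
Sat(EG ¬busy) = {4}
Sat(EX (EG ¬busy)) = {s : some successor in {4}} = {0, 4}
1 ∉ Sat(EX (EG ¬busy)) = {0, 4}, so the formula does not hold at 1.

No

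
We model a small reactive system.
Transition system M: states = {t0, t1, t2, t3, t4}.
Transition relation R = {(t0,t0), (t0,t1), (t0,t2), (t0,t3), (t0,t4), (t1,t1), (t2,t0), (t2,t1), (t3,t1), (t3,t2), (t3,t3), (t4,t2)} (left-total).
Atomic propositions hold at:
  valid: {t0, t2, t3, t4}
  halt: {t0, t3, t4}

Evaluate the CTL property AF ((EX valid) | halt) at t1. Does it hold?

No

Sat(EX valid) = {s : some successor in {t0, t2, t3, t4}} = {t0, t2, t3, t4}
Sat((EX valid) | halt) = {t0, t2, t3, t4}
AF ((EX valid) | halt): least fixpoint, start Z0 = {t0, t2, t3, t4}, add states with every successor in Z. Already a fixed point.
Sat(AF ((EX valid) | halt)) = {t0, t2, t3, t4}
t1 ∉ Sat(AF ((EX valid) | halt)) = {t0, t2, t3, t4}, so the formula does not hold at t1.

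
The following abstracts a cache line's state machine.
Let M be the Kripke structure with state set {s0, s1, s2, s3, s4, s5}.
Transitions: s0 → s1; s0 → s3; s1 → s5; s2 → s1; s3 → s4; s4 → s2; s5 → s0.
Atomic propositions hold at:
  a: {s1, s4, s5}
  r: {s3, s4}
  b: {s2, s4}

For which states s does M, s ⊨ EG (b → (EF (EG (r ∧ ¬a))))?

Sat(¬a) = {s0, s2, s3}
Sat(r ∧ ¬a) = {s3}
EG (r ∧ ¬a): greatest fixpoint, start Z0 = {s3}, keep only states in Sat with some successor in Z. Z1 = ∅; fixed.
Sat(EG (r ∧ ¬a)) = ∅
EF (EG (r ∧ ¬a)): least fixpoint, start Z0 = ∅, add states with some successor in Z. Already a fixed point.
Sat(EF (EG (r ∧ ¬a))) = ∅
Sat(b → (EF (EG (r ∧ ¬a)))) = {s0, s1, s3, s5}
EG (b → (EF (EG (r ∧ ¬a)))): greatest fixpoint, start Z0 = {s0, s1, s3, s5}, keep only states in Sat with some successor in Z. Z1 = {s0, s1, s5}; fixed.
Sat(EG (b → (EF (EG (r ∧ ¬a))))) = {s0, s1, s5}

{s0, s1, s5}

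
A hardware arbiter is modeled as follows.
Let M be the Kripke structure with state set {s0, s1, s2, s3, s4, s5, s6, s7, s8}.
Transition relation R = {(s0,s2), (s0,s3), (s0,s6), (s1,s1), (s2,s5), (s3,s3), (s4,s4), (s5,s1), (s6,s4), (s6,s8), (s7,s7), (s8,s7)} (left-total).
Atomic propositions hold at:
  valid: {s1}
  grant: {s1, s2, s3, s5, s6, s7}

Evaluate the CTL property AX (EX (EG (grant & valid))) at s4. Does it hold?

Sat(grant & valid) = {s1}
EG (grant & valid): greatest fixpoint, start Z0 = {s1}, keep only states in Sat with some successor in Z. Already a fixed point.
Sat(EG (grant & valid)) = {s1}
Sat(EX (EG (grant & valid))) = {s : some successor in {s1}} = {s1, s5}
Sat(AX (EX (EG (grant & valid)))) = {s : every successor in {s1, s5}} = {s1, s2, s5}
s4 ∉ Sat(AX (EX (EG (grant & valid)))) = {s1, s2, s5}, so the formula does not hold at s4.

No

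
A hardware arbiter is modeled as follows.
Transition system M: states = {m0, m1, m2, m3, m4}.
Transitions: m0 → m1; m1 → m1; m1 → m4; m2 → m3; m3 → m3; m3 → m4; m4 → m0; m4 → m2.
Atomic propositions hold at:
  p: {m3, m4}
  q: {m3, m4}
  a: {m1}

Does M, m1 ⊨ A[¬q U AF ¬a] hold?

No

Sat(¬q) = {m0, m1, m2}
Sat(¬a) = {m0, m2, m3, m4}
AF ¬a: least fixpoint, start Z0 = {m0, m2, m3, m4}, add states with every successor in Z. Already a fixed point.
Sat(AF ¬a) = {m0, m2, m3, m4}
A[¬q U AF ¬a]: least fixpoint, start Z0 = Sat(AF ¬a) = {m0, m2, m3, m4}, add states in Sat(¬q) with every successor in Z. Already a fixed point.
Sat(A[¬q U AF ¬a]) = {m0, m2, m3, m4}
m1 ∉ Sat(A[¬q U AF ¬a]) = {m0, m2, m3, m4}, so the formula does not hold at m1.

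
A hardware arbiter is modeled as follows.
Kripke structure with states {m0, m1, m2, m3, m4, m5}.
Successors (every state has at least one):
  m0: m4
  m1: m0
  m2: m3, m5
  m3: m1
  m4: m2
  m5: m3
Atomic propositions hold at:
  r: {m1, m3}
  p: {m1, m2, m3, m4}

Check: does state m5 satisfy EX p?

Sat(EX p) = {s : some successor in {m1, m2, m3, m4}} = {m0, m2, m3, m4, m5}
m5 ∈ Sat(EX p) = {m0, m2, m3, m4, m5}, so the formula holds at m5.

Yes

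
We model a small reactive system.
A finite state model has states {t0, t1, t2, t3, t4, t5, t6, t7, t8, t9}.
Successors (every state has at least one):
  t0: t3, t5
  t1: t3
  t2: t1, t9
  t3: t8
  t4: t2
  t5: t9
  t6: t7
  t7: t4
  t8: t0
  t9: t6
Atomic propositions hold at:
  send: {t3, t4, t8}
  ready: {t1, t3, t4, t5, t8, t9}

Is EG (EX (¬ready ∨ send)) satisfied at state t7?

Sat(¬ready) = {t0, t2, t6, t7}
Sat(¬ready ∨ send) = {t0, t2, t3, t4, t6, t7, t8}
Sat(EX (¬ready ∨ send)) = {s : some successor in {t0, t2, t3, t4, t6, t7, t8}} = {t0, t1, t3, t4, t6, t7, t8, t9}
EG (EX (¬ready ∨ send)): greatest fixpoint, start Z0 = {t0, t1, t3, t4, t6, t7, t8, t9}, keep only states in Sat with some successor in Z. Z1 = {t0, t1, t3, t6, t7, t8, t9}; Z2 = {t0, t1, t3, t6, t8, t9}; Z3 = {t0, t1, t3, t8, t9}; Z4 = {t0, t1, t3, t8}; fixed.
Sat(EG (EX (¬ready ∨ send))) = {t0, t1, t3, t8}
t7 ∉ Sat(EG (EX (¬ready ∨ send))) = {t0, t1, t3, t8}, so the formula does not hold at t7.

No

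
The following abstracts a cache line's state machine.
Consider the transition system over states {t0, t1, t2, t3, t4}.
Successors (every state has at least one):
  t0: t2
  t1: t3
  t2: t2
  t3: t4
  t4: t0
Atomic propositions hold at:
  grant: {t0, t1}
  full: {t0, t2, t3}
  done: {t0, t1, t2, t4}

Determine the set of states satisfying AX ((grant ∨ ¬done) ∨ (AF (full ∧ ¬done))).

{t1, t4}

Sat(¬done) = {t3}
Sat(grant ∨ ¬done) = {t0, t1, t3}
Sat(full ∧ ¬done) = {t3}
AF (full ∧ ¬done): least fixpoint, start Z0 = {t3}, add states with every successor in Z. Z1 = {t1, t3}; fixed.
Sat(AF (full ∧ ¬done)) = {t1, t3}
Sat((grant ∨ ¬done) ∨ (AF (full ∧ ¬done))) = {t0, t1, t3}
Sat(AX ((grant ∨ ¬done) ∨ (AF (full ∧ ¬done)))) = {s : every successor in {t0, t1, t3}} = {t1, t4}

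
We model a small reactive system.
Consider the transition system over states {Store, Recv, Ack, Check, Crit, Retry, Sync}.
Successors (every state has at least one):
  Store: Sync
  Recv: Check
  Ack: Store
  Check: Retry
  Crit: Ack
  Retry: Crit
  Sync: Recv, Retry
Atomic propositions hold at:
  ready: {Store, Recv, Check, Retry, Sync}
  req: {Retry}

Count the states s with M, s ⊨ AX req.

Sat(AX req) = {s : every successor in {Retry}} = {Check}
|Sat(AX req)| = |{Check}| = 1.

1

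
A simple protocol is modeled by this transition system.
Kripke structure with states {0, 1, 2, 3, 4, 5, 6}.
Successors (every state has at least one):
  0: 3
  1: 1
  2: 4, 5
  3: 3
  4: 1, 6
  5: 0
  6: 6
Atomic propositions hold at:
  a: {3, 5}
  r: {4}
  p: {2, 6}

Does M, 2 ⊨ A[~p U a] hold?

Sat(~p) = {0, 1, 3, 4, 5}
A[~p U a]: least fixpoint, start Z0 = Sat(a) = {3, 5}, add states in Sat(~p) with every successor in Z. Z1 = {0, 3, 5}; fixed.
Sat(A[~p U a]) = {0, 3, 5}
2 ∉ Sat(A[~p U a]) = {0, 3, 5}, so the formula does not hold at 2.

No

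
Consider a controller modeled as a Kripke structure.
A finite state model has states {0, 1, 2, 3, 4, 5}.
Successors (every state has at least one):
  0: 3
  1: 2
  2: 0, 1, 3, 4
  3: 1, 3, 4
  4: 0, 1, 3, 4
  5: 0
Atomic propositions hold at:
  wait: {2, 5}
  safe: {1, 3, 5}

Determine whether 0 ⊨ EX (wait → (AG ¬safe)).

Yes

Sat(¬safe) = {0, 2, 4}
AG ¬safe: greatest fixpoint, start Z0 = {0, 2, 4}, keep only states in Sat with every successor in Z. Z1 = ∅; fixed.
Sat(AG ¬safe) = ∅
Sat(wait → (AG ¬safe)) = {0, 1, 3, 4}
Sat(EX (wait → (AG ¬safe))) = {s : some successor in {0, 1, 3, 4}} = {0, 2, 3, 4, 5}
0 ∈ Sat(EX (wait → (AG ¬safe))) = {0, 2, 3, 4, 5}, so the formula holds at 0.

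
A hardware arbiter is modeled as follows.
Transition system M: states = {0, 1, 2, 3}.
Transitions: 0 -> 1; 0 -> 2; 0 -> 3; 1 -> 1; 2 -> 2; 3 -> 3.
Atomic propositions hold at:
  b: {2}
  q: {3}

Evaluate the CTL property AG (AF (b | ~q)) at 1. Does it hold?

Sat(~q) = {0, 1, 2}
Sat(b | ~q) = {0, 1, 2}
AF (b | ~q): least fixpoint, start Z0 = {0, 1, 2}, add states with every successor in Z. Already a fixed point.
Sat(AF (b | ~q)) = {0, 1, 2}
AG (AF (b | ~q)): greatest fixpoint, start Z0 = {0, 1, 2}, keep only states in Sat with every successor in Z. Z1 = {1, 2}; fixed.
Sat(AG (AF (b | ~q))) = {1, 2}
1 ∈ Sat(AG (AF (b | ~q))) = {1, 2}, so the formula holds at 1.

Yes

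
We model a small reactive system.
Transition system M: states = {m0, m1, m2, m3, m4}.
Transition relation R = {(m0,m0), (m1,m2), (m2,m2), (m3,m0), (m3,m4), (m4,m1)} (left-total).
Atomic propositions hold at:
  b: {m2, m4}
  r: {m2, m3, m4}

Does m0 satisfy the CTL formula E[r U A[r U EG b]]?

No

EG b: greatest fixpoint, start Z0 = {m2, m4}, keep only states in Sat with some successor in Z. Z1 = {m2}; fixed.
Sat(EG b) = {m2}
A[r U EG b]: least fixpoint, start Z0 = Sat(EG b) = {m2}, add states in Sat(r) with every successor in Z. Already a fixed point.
Sat(A[r U EG b]) = {m2}
E[r U A[r U EG b]]: least fixpoint, start Z0 = Sat(A[r U EG b]) = {m2}, add states in Sat(r) with some successor in Z. Already a fixed point.
Sat(E[r U A[r U EG b]]) = {m2}
m0 ∉ Sat(E[r U A[r U EG b]]) = {m2}, so the formula does not hold at m0.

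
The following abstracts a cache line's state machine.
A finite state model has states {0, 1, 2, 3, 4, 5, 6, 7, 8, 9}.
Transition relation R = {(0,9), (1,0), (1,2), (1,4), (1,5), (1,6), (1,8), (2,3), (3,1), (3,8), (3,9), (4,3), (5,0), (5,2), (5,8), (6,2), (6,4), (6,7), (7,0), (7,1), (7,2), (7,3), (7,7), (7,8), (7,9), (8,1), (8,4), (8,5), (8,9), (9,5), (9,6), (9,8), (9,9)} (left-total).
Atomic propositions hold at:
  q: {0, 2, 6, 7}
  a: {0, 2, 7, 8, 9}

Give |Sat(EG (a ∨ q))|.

5

Sat(a ∨ q) = {0, 2, 6, 7, 8, 9}
EG (a ∨ q): greatest fixpoint, start Z0 = {0, 2, 6, 7, 8, 9}, keep only states in Sat with some successor in Z. Z1 = {0, 6, 7, 8, 9}; fixed.
Sat(EG (a ∨ q)) = {0, 6, 7, 8, 9}
|Sat(EG (a ∨ q))| = |{0, 6, 7, 8, 9}| = 5.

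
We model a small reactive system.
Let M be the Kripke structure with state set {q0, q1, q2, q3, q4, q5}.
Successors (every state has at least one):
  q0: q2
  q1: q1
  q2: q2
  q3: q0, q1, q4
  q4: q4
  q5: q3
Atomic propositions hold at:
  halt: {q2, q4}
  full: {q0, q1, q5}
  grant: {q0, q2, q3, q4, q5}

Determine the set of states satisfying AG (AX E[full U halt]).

{q0, q2, q4}

E[full U halt]: least fixpoint, start Z0 = Sat(halt) = {q2, q4}, add states in Sat(full) with some successor in Z. Z1 = {q0, q2, q4}; fixed.
Sat(E[full U halt]) = {q0, q2, q4}
Sat(AX E[full U halt]) = {s : every successor in {q0, q2, q4}} = {q0, q2, q4}
AG (AX E[full U halt]): greatest fixpoint, start Z0 = {q0, q2, q4}, keep only states in Sat with every successor in Z. Already a fixed point.
Sat(AG (AX E[full U halt])) = {q0, q2, q4}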